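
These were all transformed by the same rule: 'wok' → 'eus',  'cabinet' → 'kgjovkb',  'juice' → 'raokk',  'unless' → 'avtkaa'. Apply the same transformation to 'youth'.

The shift depends on letter class: consonant w→e is +8, but vowel o→u is +6. Two shifts are in play — +6 for a/e/i/o/u, +8 for every other letter.
Applying it to youth: y(cons)+8=g, o(vowel)+6=u, u(vowel)+6=a, t(cons)+8=b, h(cons)+8=p.

guabp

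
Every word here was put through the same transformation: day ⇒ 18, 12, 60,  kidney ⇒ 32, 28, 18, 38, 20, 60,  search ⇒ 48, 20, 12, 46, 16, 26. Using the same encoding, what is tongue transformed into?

50, 40, 38, 24, 52, 20

d(#4)→18 and a(#1)→12: differences scale by 2, so n = 2·pos + 10. The formula is n = 2×(alphabet index, a=1) + 10.
For tongue: t=20→50, o=15→40, n=14→38, g=7→24, u=21→52, e=5→20.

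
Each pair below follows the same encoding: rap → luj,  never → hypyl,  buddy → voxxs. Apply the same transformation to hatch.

Compare letters: r→l is +20, a→u is +20, p→j is +20 — a constant shift. Every letter moves 20 places later in the alphabet, wrapping around z→a.
For hatch: h+20=b, a+20=u, t+20=n, c+20=w, h+20=b.

bunwb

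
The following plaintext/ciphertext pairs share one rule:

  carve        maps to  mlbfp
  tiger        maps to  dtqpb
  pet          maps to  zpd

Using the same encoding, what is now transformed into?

xzg

The shift depends on letter class: consonant c→m is +10, but vowel a→l is +11. Two shifts are in play — +11 for a/e/i/o/u, +10 for every other letter.
Applying it to now: n(cons)+10=x, o(vowel)+11=z, w(cons)+10=g.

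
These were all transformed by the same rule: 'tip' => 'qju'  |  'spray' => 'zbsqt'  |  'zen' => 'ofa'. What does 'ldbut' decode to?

The output letters match the input read backwards, each shifted +1: tip reversed is pit. The word is reversed, then every letter is shifted forward by 1.
Reversing it on ldbut: shift back: l−1=k, d−1=c, b−1=a, u−1=t, t−1=s → kcats; then reverse → stack.

stack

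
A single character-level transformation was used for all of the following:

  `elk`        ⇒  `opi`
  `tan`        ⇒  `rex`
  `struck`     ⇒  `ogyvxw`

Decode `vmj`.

fir

The output letters match the input read backwards, each shifted +4: elk reversed is kle. The word is reversed, then every letter is shifted forward by 4.
Reversing it on vmj: shift back: v−4=r, m−4=i, j−4=f → rif; then reverse → fir.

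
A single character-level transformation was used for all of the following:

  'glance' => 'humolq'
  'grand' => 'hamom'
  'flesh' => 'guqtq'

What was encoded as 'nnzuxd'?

Shifts by position in glance: pos 0: g→h (+1), pos 1: l→u (+9), pos 2: a→m (+12), pos 3: n→o (+1), pos 4: c→l (+9), pos 5: e→q (+12) — repeating every 3. It's a Vigenère-style cipher with numeric key [1,9,12]: position i shifts by key[i mod 3].
Reversing it on nnzuxd: n−1=m, n−9=e, z−12=n, u−1=t, x−9=o, d−12=r.

mentor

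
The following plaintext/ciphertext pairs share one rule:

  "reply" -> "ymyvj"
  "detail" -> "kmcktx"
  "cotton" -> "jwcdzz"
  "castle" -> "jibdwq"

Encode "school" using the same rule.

In reply: r→y is +7, e→m is +8, p→y is +9, l→v is +10 — the shift increases by 1 each position. Each letter shifts forward by (position + 7), i.e. 7, 8, 9, … — the shift grows by one for each successive letter.
For school: s+7=z, c+8=k, h+9=q, o+10=y, o+11=z, l+12=x.

zkqyzx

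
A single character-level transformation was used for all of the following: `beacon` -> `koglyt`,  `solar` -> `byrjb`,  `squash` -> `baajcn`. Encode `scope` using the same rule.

Shifts by position in beacon: pos 0: b→k (+9), pos 1: e→o (+10), pos 2: a→g (+6), pos 3: c→l (+9), pos 4: o→y (+10), pos 5: n→t (+6) — repeating every 3. A repeating key of period 3 is used — shifts +9, +10, +6 over and over.
For scope: s+9=b, c+10=m, o+6=u, p+9=y, e+10=o.

bmuyo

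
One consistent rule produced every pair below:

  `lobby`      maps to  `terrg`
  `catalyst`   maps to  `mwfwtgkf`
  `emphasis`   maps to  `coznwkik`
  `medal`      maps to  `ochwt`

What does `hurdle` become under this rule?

naphtc

l(11)→t(19) and o(14)→e(4) fit y≡21x+22 (mod 26); the inverse of 21 mod 26 is 5. Treating letters as 0–25, the rule is x ↦ 21x + 22 (mod 26).
Applying it to hurdle: h(7)→21·7+22≡13=n; u(20)→21·20+22≡0=a; r(17)→21·17+22≡15=p; d(3)→21·3+22≡7=h; l(11)→21·11+22≡19=t; e(4)→21·4+22≡2=c (all mod 26).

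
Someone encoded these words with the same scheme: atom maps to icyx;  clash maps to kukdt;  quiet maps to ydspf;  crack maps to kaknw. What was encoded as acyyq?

In atom: a→i is +8, t→c is +9, o→y is +10, m→x is +11 — the shift increases by 1 each position. Each letter shifts forward by (position + 8), i.e. 8, 9, 10, … — the shift grows by one for each successive letter.
Undoing it on acyyq: a−8=s, c−9=t, y−10=o, y−11=n, q−12=e.

stone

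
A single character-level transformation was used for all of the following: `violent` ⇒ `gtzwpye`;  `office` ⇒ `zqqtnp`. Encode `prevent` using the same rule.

Compare letters: v→g is +11, i→t is +11, o→z is +11 — a constant shift. This is a Caesar cipher with shift 11.
On prevent: p+11=a, r+11=c, e+11=p, v+11=g, e+11=p, n+11=y, t+11=e.

acpgpye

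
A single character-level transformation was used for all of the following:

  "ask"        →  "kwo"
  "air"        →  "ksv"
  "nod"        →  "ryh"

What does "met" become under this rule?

The shift depends on letter class: consonant s→w is +4, but vowel a→k is +10. The rule splits by letter class: vowels +10, consonants +4.
Applying it to met: m(cons)+4=q, e(vowel)+10=o, t(cons)+4=x.

qox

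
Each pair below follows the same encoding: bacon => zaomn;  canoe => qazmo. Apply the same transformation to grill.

xxuds

The output letters match the input read backwards, each shifted +12: bacon reversed is nocab. The word is reversed, then every letter is shifted forward by 12.
On grill: reverse → llirg; then shift: l+12=x, l+12=x, i+12=u, r+12=d, g+12=s.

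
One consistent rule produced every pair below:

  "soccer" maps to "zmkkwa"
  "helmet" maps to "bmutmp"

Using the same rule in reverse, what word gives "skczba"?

struck

The output letters match the input read backwards, each shifted +8: soccer reversed is reccos. Two steps: reverse the string, then apply a Caesar shift of +8.
Reversing it on skczba: shift back: s−8=k, k−8=c, c−8=u, z−8=r, b−8=t, a−8=s → kcurts; then reverse → struck.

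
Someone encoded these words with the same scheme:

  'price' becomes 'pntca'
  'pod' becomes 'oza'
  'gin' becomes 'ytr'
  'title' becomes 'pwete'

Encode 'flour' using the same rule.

cfzwq

The output letters match the input read backwards, each shifted +11: price reversed is ecirp. Two steps: reverse the string, then apply a Caesar shift of +11.
On flour: reverse → ruolf; then shift: r+11=c, u+11=f, o+11=z, l+11=w, f+11=q.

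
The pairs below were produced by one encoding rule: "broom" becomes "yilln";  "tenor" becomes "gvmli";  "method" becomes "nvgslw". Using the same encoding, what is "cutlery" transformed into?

Each pair mirrors across the alphabet (b↔y, r↔i, o↔l): positions sum to 25. Letters are reflected about the middle of the alphabet (position → 25−position): Atbash.
For cutlery: c↔x, u↔f, t↔g, l↔o, e↔v, r↔i, y↔b.

xfgovib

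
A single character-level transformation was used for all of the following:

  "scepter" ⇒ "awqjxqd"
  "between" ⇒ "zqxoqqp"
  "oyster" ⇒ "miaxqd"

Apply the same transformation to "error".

Each letter's alphabet position (a=0..z=25) is mapped through 23·x+2 mod 26 — an affine cipher.
For error: e(4)→23·4+2≡16=q; r(17)→23·17+2≡3=d; r(17)→23·17+2≡3=d; o(14)→23·14+2≡12=m; r(17)→23·17+2≡3=d (all mod 26).

qddmd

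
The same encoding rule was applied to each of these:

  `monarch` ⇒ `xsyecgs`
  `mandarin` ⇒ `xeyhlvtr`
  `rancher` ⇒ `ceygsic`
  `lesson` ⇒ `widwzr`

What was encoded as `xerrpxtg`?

It's a Vigenère-style cipher with numeric key [11,4]: position i shifts by key[i mod 2].
Decoding xerrpxtg: x−11=m, e−4=a, r−11=g, r−4=n, p−11=e, x−4=t, t−11=i, g−4=c.

magnetic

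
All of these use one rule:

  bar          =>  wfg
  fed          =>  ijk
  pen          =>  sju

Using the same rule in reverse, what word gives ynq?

The output letters match the input read backwards, each shifted +5: bar reversed is rab. The word is reversed, then every letter is shifted forward by 5.
Decoding ynq: shift back: y−5=t, n−5=i, q−5=l → til; then reverse → lit.

lit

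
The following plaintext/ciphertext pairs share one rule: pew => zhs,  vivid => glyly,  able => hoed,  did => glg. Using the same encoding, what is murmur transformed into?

The output letters match the input read backwards, each shifted +3: pew reversed is wep. The word is reversed, then every letter is shifted forward by 3.
On murmur: reverse → rumrum; then shift: r+3=u, u+3=x, m+3=p, r+3=u, u+3=x, m+3=p.

uxpuxp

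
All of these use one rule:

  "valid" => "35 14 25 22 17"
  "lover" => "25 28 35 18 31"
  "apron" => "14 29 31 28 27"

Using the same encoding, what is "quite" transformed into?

30 34 22 33 18

v is letter #22 and maps to 35: an offset of 13. The number is (letter's place in the alphabet, a=1) + 13.
On quite: q=17→30, u=21→34, i=9→22, t=20→33, e=5→18.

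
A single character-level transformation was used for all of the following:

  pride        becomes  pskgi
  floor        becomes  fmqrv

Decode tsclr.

In pride: p→p is +0, r→s is +1, i→k is +2, d→g is +3 — the shift increases by 1 each position. Letter i (0-indexed) is shifted by i+0, so successive shifts are 0, 1, 2, ….
Reversing it on tsclr: t−0=t, s−1=r, c−2=a, l−3=i, r−4=n.

train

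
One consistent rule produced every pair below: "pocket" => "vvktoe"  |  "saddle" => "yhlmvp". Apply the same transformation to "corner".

Letter i (0-indexed) is shifted by i+6, so successive shifts are 6, 7, 8, ….
For corner: c+6=i, o+7=v, r+8=z, n+9=w, e+10=o, r+11=c.

ivzwoc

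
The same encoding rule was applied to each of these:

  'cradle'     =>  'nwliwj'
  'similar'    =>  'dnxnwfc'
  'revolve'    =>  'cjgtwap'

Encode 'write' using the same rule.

The shifts repeat in a cycle of length 2: positions 0,1,… shift by +11, +5, then the pattern repeats.
For write: w+11=h, r+5=w, i+11=t, t+5=y, e+11=p.

hwtyp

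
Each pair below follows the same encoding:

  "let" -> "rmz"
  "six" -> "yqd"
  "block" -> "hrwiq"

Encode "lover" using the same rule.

rwbmx

Two shifts are in play — +8 for a/e/i/o/u, +6 for every other letter.
Applying it to lover: l(cons)+6=r, o(vowel)+8=w, v(cons)+6=b, e(vowel)+8=m, r(cons)+6=x.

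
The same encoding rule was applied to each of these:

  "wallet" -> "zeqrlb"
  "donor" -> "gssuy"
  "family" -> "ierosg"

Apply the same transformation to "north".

In wallet: w→z is +3, a→e is +4, l→q is +5, l→r is +6 — the shift increases by 1 each position. The shift increases by 1 at each position, starting from +3: 3, 4, 5, ….
Applying it to north: n+3=q, o+4=s, r+5=w, t+6=z, h+7=o.

qswzo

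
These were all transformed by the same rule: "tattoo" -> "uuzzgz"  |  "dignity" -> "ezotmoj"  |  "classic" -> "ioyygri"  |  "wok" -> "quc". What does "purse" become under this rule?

kyxav

The output letters match the input read backwards, each shifted +6: tattoo reversed is oottat. Two steps: reverse the string, then apply a Caesar shift of +6.
For purse: reverse → esrup; then shift: e+6=k, s+6=y, r+6=x, u+6=a, p+6=v.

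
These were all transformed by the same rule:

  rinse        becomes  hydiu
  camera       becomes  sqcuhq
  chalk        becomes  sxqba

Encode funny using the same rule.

Compare letters: r→h is +16, i→y is +16, n→d is +16 — a constant shift. Every letter moves 16 places later in the alphabet, wrapping around z→a.
On funny: f+16=v, u+16=k, n+16=d, n+16=d, y+16=o.

vkddo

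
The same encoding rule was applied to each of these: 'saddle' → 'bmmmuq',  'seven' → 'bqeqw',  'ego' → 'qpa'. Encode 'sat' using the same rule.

The rule splits by letter class: vowels +12, consonants +9.
Applying it to sat: s(cons)+9=b, a(vowel)+12=m, t(cons)+9=c.

bmc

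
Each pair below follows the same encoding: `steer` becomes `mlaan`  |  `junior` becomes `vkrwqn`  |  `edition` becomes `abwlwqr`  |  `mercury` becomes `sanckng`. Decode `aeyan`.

s(18)→m(12) and t(19)→l(11) fit y≡25x+4 (mod 26); the inverse of 25 mod 26 is 25. Treating letters as 0–25, the rule is x ↦ 25x + 4 (mod 26).
Decoding aeyan: a(0)→25·(0−4)≡4=e; e(4)→25·(4−4)≡0=a; y(24)→25·(24−4)≡6=g; a(0)→25·(0−4)≡4=e; n(13)→25·(13−4)≡17=r (all mod 26).

eager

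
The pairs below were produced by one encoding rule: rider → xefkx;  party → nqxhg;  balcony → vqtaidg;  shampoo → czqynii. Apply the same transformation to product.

r(17)→x(23) and i(8)→e(4) fit y≡5x+16 (mod 26); the inverse of 5 mod 26 is 21. This is an affine cipher: with a=0,…,z=25, each position x becomes (5x+16) mod 26.
For product: p(15)→5·15+16≡13=n; r(17)→5·17+16≡23=x; o(14)→5·14+16≡8=i; d(3)→5·3+16≡5=f; u(20)→5·20+16≡12=m; c(2)→5·2+16≡0=a; t(19)→5·19+16≡7=h (all mod 26).

nxifmah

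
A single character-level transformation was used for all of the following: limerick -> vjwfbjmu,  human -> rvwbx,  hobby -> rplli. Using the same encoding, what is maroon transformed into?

wbbppx

The rule splits by letter class: vowels +1, consonants +10.
For maroon: m(cons)+10=w, a(vowel)+1=b, r(cons)+10=b, o(vowel)+1=p, o(vowel)+1=p, n(cons)+10=x.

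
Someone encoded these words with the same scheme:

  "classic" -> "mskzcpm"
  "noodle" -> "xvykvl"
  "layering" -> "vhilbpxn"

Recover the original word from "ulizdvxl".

Shifts by position in classic: pos 0: c→m (+10), pos 1: l→s (+7), pos 2: a→k (+10), pos 3: s→z (+7) — repeating every 2. The shifts repeat in a cycle of length 2: positions 0,1,… shift by +10, +7, then the pattern repeats.
Undoing it on ulizdvxl: u−10=k, l−7=e, i−10=y, z−7=s, d−10=t, v−7=o, x−10=n, l−7=e.

keystone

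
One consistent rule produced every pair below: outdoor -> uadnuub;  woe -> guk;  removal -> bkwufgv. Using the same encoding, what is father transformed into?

pgdrkb

The shift depends on letter class: consonant t→d is +10, but vowel o→u is +6. Two shifts are in play — +6 for a/e/i/o/u, +10 for every other letter.
Applying it to father: f(cons)+10=p, a(vowel)+6=g, t(cons)+10=d, h(cons)+10=r, e(vowel)+6=k, r(cons)+10=b.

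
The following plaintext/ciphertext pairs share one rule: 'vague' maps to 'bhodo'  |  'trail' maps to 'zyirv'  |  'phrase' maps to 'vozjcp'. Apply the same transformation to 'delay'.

The shift increases by 1 at each position, starting from +6: 6, 7, 8, ….
Applying it to delay: d+6=j, e+7=l, l+8=t, a+9=j, y+10=i.

jltji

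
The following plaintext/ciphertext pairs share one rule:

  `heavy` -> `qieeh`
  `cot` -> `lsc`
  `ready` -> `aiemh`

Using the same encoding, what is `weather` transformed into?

The shift depends on letter class: consonant h→q is +9, but vowel e→i is +4. The rule splits by letter class: vowels +4, consonants +9.
Applying it to weather: w(cons)+9=f, e(vowel)+4=i, a(vowel)+4=e, t(cons)+9=c, h(cons)+9=q, e(vowel)+4=i, r(cons)+9=a.

fiecqia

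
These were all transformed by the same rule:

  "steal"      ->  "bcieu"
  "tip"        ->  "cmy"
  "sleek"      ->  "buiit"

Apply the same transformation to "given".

pmeiw

The shift depends on letter class: consonant s→b is +9, but vowel e→i is +4. The rule splits by letter class: vowels +4, consonants +9.
On given: g(cons)+9=p, i(vowel)+4=m, v(cons)+9=e, e(vowel)+4=i, n(cons)+9=w.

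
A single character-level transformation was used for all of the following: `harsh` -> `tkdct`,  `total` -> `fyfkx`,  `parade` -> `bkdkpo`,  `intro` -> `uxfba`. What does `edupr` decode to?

stiff

Shifts by position in harsh: pos 0: h→t (+12), pos 1: a→k (+10), pos 2: r→d (+12), pos 3: s→c (+10) — repeating every 2. A repeating key of period 2 is used — shifts +12, +10 over and over.
Decoding edupr: e−12=s, d−10=t, u−12=i, p−10=f, r−12=f.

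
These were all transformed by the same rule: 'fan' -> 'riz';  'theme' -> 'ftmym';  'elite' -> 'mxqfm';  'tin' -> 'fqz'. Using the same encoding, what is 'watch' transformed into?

The shift depends on letter class: consonant f→r is +12, but vowel a→i is +8. Two shifts are in play — +8 for a/e/i/o/u, +12 for every other letter.
Applying it to watch: w(cons)+12=i, a(vowel)+8=i, t(cons)+12=f, c(cons)+12=o, h(cons)+12=t.

iifot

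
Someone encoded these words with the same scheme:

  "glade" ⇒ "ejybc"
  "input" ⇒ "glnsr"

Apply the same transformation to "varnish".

Compare letters: g→e is +24, l→j is +24, a→y is +24 — a constant shift. Every letter moves 24 places later in the alphabet, wrapping around z→a.
For varnish: v+24=t, a+24=y, r+24=p, n+24=l, i+24=g, s+24=q, h+24=f.

typlgqf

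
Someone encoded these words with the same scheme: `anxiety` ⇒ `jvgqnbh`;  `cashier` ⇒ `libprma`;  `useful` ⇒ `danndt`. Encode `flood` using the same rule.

Shifts by position in anxiety: pos 0: a→j (+9), pos 1: n→v (+8), pos 2: x→g (+9), pos 3: i→q (+8) — repeating every 2. A repeating key of period 2 is used — shifts +9, +8 over and over.
For flood: f+9=o, l+8=t, o+9=x, o+8=w, d+9=m.

otxwm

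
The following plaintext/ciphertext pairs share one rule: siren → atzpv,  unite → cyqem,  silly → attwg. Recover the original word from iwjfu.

Shifts by position in siren: pos 0: s→a (+8), pos 1: i→t (+11), pos 2: r→z (+8), pos 3: e→p (+11) — repeating every 2. The shifts repeat in a cycle of length 2: positions 0,1,… shift by +8, +11, then the pattern repeats.
Undoing it on iwjfu: i−8=a, w−11=l, j−8=b, f−11=u, u−8=m.

album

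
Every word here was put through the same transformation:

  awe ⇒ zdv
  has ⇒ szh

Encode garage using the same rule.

Each pair mirrors across the alphabet (a↔z, w↔d, e↔v): positions sum to 25. Letters are reflected about the middle of the alphabet (position → 25−position): Atbash.
Applying it to garage: g↔t, a↔z, r↔i, a↔z, g↔t, e↔v.

tziztv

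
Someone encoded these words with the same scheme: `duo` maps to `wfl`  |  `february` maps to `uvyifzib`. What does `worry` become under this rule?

dliib

Each pair mirrors across the alphabet (d↔w, u↔f, o↔l): positions sum to 25. This is the alphabet-reversal cipher (Atbash): a becomes z, b becomes y, etc.
Applying it to worry: w↔d, o↔l, r↔i, r↔i, y↔b.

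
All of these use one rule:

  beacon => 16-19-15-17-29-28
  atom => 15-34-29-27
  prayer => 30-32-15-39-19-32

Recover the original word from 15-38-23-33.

axis

b is letter #2 and maps to 16: an offset of 14. Letters become their 1-based position plus 14 (so a→15, b→16, …).
Undoing it on 15-38-23-33: 15→(15−14)÷1=1=a, 38→(38−14)÷1=24=x, 23→(23−14)÷1=9=i, 33→(33−14)÷1=19=s.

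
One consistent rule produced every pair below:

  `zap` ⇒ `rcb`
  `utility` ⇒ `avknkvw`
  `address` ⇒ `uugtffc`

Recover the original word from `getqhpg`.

enforce

The output letters match the input read backwards, each shifted +2: zap reversed is paz. The word is reversed, then every letter is shifted forward by 2.
Decoding getqhpg: shift back: g−2=e, e−2=c, t−2=r, q−2=o, h−2=f, p−2=n, g−2=e → ecrofne; then reverse → enforce.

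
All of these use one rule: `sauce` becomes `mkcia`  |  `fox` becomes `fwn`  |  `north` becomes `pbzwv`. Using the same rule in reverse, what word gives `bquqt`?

The output letters match the input read backwards, each shifted +8: sauce reversed is ecuas. The word is reversed, then every letter is shifted forward by 8.
Decoding bquqt: shift back: b−8=t, q−8=i, u−8=m, q−8=i, t−8=l → timil; then reverse → limit.

limit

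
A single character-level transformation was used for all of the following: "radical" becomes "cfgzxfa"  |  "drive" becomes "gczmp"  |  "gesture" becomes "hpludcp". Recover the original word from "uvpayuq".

r(17)→c(2) and a(0)→f(5) fit y≡9x+5 (mod 26); the inverse of 9 mod 26 is 3. This is an affine cipher: with a=0,…,z=25, each position x becomes (9x+5) mod 26.
Undoing it on uvpayuq: u(20)→3·(20−5)≡19=t; v(21)→3·(21−5)≡22=w; p(15)→3·(15−5)≡4=e; a(0)→3·(0−5)≡11=l; y(24)→3·(24−5)≡5=f; u(20)→3·(20−5)≡19=t; q(16)→3·(16−5)≡7=h (all mod 26).

twelfth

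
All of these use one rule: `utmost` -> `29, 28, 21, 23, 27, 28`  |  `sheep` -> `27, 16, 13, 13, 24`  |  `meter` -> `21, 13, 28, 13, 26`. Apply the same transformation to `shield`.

u is letter #21 and maps to 29: an offset of 8. Each letter is replaced by its alphabet position (a=1..z=26) + 8.
For shield: s=19→27, h=8→16, i=9→17, e=5→13, l=12→20, d=4→12.

27, 16, 17, 13, 20, 12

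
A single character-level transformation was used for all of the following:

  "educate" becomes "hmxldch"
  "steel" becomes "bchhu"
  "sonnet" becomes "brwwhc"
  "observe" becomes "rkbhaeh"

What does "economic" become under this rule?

hlrwrvll

Vowels shift forward by 3 and consonants shift forward by 9.
Applying it to economic: e(vowel)+3=h, c(cons)+9=l, o(vowel)+3=r, n(cons)+9=w, o(vowel)+3=r, m(cons)+9=v, i(vowel)+3=l, c(cons)+9=l.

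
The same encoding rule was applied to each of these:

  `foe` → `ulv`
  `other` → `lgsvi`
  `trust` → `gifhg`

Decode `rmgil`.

intro

Letters are reflected about the middle of the alphabet (position → 25−position): Atbash.
Undoing it on rmgil: r↔i, m↔n, g↔t, i↔r, l↔o.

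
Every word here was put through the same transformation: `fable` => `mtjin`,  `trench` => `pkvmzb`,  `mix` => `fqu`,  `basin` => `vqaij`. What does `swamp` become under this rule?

The output letters match the input read backwards, each shifted +8: fable reversed is elbaf. The word is reversed, then every letter is shifted forward by 8.
For swamp: reverse → pmaws; then shift: p+8=x, m+8=u, a+8=i, w+8=e, s+8=a.

xuiea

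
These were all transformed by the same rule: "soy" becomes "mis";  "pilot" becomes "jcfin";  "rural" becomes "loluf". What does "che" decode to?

ink

Compare letters: s→m is +20, o→i is +20, y→s is +20 — a constant shift. It's a constant shift of +20 (ROT20).
Undoing it on che: c−20=i, h−20=n, e−20=k.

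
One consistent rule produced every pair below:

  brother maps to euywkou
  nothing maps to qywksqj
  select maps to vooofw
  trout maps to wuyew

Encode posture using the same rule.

The rule splits by letter class: vowels +10, consonants +3.
On posture: p(cons)+3=s, o(vowel)+10=y, s(cons)+3=v, t(cons)+3=w, u(vowel)+10=e, r(cons)+3=u, e(vowel)+10=o.

syvweuo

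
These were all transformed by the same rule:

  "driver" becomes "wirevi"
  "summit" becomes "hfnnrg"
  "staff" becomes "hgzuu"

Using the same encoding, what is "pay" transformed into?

Each pair mirrors across the alphabet (d↔w, r↔i, i↔r): positions sum to 25. Letters are reflected about the middle of the alphabet (position → 25−position): Atbash.
On pay: p↔k, a↔z, y↔b.

kzb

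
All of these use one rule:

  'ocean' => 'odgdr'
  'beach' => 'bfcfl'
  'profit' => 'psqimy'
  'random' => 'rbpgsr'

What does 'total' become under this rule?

tpvdp

In ocean: o→o is +0, c→d is +1, e→g is +2, a→d is +3 — the shift increases by 1 each position. Letter i (0-indexed) is shifted by i+0, so successive shifts are 0, 1, 2, ….
Applying it to total: t+0=t, o+1=p, t+2=v, a+3=d, l+4=p.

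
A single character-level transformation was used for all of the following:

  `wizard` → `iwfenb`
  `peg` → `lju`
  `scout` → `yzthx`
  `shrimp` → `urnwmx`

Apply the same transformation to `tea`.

fjy

The output letters match the input read backwards, each shifted +5: wizard reversed is draziw. Two steps: reverse the string, then apply a Caesar shift of +5.
For tea: reverse → aet; then shift: a+5=f, e+5=j, t+5=y.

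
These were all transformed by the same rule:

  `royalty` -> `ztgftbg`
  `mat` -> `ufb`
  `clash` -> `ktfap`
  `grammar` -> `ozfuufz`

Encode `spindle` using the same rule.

axnvltj

Vowels shift forward by 5 and consonants shift forward by 8.
For spindle: s(cons)+8=a, p(cons)+8=x, i(vowel)+5=n, n(cons)+8=v, d(cons)+8=l, l(cons)+8=t, e(vowel)+5=j.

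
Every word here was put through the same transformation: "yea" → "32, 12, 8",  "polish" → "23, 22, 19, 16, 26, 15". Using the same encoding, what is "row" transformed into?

25, 22, 30

y is letter #25 and maps to 32: an offset of 7. Each letter is replaced by its alphabet position (a=1..z=26) + 7.
Applying it to row: r=18→25, o=15→22, w=23→30.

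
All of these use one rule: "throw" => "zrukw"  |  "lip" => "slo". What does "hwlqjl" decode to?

Two steps: reverse the string, then apply a Caesar shift of +3.
Decoding hwlqjl: shift back: h−3=e, w−3=t, l−3=i, q−3=n, j−3=g, l−3=i → etingi; then reverse → ignite.

ignite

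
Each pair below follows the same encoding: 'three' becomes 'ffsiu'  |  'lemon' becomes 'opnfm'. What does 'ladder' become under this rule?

The output letters match the input read backwards, each shifted +1: three reversed is eerht. Two steps: reverse the string, then apply a Caesar shift of +1.
On ladder: reverse → reddal; then shift: r+1=s, e+1=f, d+1=e, d+1=e, a+1=b, l+1=m.

sfeebm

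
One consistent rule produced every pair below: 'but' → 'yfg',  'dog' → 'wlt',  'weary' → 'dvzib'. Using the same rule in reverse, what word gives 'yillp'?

brook

Each pair mirrors across the alphabet (b↔y, u↔f, t↔g): positions sum to 25. Letters are reflected about the middle of the alphabet (position → 25−position): Atbash.
Decoding yillp: y↔b, i↔r, l↔o, l↔o, p↔k.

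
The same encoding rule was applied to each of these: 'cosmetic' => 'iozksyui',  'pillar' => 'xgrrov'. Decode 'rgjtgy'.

The word is reversed, then every letter is shifted forward by 6.
Reversing it on rgjtgy: shift back: r−6=l, g−6=a, j−6=d, t−6=n, g−6=a, y−6=s → ladnas; then reverse → sandal.

sandal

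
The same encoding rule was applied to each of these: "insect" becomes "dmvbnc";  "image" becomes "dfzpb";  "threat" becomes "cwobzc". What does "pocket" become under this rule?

atnrbc

i(8)→d(3) and n(13)→m(12) fit y≡7x+25 (mod 26); the inverse of 7 mod 26 is 15. Treating letters as 0–25, the rule is x ↦ 7x + 25 (mod 26).
For pocket: p(15)→7·15+25≡0=a; o(14)→7·14+25≡19=t; c(2)→7·2+25≡13=n; k(10)→7·10+25≡17=r; e(4)→7·4+25≡1=b; t(19)→7·19+25≡2=c (all mod 26).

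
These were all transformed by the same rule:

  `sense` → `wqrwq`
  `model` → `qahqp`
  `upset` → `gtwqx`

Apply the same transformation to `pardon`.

tmvhar

Two shifts are in play — +12 for a/e/i/o/u, +4 for every other letter.
On pardon: p(cons)+4=t, a(vowel)+12=m, r(cons)+4=v, d(cons)+4=h, o(vowel)+12=a, n(cons)+4=r.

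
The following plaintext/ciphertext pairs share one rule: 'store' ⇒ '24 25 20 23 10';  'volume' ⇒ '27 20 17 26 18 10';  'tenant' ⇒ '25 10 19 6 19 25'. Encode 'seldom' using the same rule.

24 10 17 9 20 18

Letters become their 1-based position plus 5 (so a→6, b→7, …).
Applying it to seldom: s=19→24, e=5→10, l=12→17, d=4→9, o=15→20, m=13→18.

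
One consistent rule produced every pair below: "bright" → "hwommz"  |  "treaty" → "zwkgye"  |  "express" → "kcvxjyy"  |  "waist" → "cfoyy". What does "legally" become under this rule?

Shifts by position in bright: pos 0: b→h (+6), pos 1: r→w (+5), pos 2: i→o (+6), pos 3: g→m (+6), pos 4: h→m (+5), pos 5: t→z (+6) — repeating every 3. The shifts repeat in a cycle of length 3: positions 0,1,… shift by +6, +5, +6, then the pattern repeats.
For legally: l+6=r, e+5=j, g+6=m, a+6=g, l+5=q, l+6=r, y+6=e.

rjmgqre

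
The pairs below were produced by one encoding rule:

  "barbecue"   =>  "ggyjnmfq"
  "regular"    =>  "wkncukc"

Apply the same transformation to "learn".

qkhzw

Each letter shifts forward by (position + 5), i.e. 5, 6, 7, … — the shift grows by one for each successive letter.
For learn: l+5=q, e+6=k, a+7=h, r+8=z, n+9=w.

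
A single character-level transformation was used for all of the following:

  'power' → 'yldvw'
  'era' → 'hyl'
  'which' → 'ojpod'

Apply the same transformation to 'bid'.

kpi

The output letters match the input read backwards, each shifted +7: power reversed is rewop. Two steps: reverse the string, then apply a Caesar shift of +7.
Applying it to bid: reverse → dib; then shift: d+7=k, i+7=p, b+7=i.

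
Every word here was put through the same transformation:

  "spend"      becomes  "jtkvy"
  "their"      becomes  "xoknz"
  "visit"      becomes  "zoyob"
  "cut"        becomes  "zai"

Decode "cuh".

Two steps: reverse the string, then apply a Caesar shift of +6.
Reversing it on cuh: shift back: c−6=w, u−6=o, h−6=b → wob; then reverse → bow.

bow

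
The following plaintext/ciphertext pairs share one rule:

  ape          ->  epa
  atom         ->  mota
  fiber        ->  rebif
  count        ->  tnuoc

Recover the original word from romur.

It's just the letters in reverse order.
Reversing it on romur: then reverse → rumor.

rumor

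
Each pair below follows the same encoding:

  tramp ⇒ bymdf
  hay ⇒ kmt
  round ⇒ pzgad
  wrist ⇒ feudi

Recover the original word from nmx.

The output letters match the input read backwards, each shifted +12: tramp reversed is pmart. Read the word backwards and shift each letter +12.
Decoding nmx: shift back: n−12=b, m−12=a, x−12=l → bal; then reverse → lab.

lab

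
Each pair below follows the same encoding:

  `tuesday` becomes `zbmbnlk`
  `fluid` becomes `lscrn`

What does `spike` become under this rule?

ywqto

In tuesday: t→z is +6, u→b is +7, e→m is +8, s→b is +9 — the shift increases by 1 each position. The shift increases by 1 at each position, starting from +6: 6, 7, 8, ….
On spike: s+6=y, p+7=w, i+8=q, k+9=t, e+10=o.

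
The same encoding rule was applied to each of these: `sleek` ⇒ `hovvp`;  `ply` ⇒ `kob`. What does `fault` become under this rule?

uzfog

Letters are reflected about the middle of the alphabet (position → 25−position): Atbash.
Applying it to fault: f↔u, a↔z, u↔f, l↔o, t↔g.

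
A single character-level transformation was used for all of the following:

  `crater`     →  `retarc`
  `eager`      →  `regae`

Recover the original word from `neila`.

alien

The output letters match the input read backwards: crater reversed is retarc. The word is simply reversed.
Decoding neila: then reverse → alien.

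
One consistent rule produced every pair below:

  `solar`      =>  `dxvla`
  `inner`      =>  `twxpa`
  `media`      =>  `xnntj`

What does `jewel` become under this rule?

The shifts repeat in a cycle of length 3: positions 0,1,… shift by +11, +9, +10, then the pattern repeats.
Applying it to jewel: j+11=u, e+9=n, w+10=g, e+11=p, l+9=u.

ungpu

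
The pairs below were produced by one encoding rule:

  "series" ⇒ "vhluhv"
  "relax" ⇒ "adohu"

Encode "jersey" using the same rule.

The output letters match the input read backwards, each shifted +3: series reversed is seires. The word is reversed, then every letter is shifted forward by 3.
On jersey: reverse → yesrej; then shift: y+3=b, e+3=h, s+3=v, r+3=u, e+3=h, j+3=m.

bhvuhm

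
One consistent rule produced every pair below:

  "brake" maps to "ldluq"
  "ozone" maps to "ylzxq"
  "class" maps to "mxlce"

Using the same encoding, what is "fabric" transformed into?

pmmbun

Shifts by position in brake: pos 0: b→l (+10), pos 1: r→d (+12), pos 2: a→l (+11), pos 3: k→u (+10), pos 4: e→q (+12) — repeating every 3. The shifts repeat in a cycle of length 3: positions 0,1,… shift by +10, +12, +11, then the pattern repeats.
Applying it to fabric: f+10=p, a+12=m, b+11=m, r+10=b, i+12=u, c+11=n.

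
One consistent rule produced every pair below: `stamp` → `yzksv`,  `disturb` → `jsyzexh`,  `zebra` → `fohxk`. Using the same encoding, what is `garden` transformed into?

mkxjot

The shift depends on letter class: consonant s→y is +6, but vowel a→k is +10. Two shifts are in play — +10 for a/e/i/o/u, +6 for every other letter.
For garden: g(cons)+6=m, a(vowel)+10=k, r(cons)+6=x, d(cons)+6=j, e(vowel)+10=o, n(cons)+6=t.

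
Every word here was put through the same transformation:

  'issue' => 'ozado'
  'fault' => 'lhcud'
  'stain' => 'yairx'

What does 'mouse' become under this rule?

Letter i (0-indexed) is shifted by i+6, so successive shifts are 6, 7, 8, ….
For mouse: m+6=s, o+7=v, u+8=c, s+9=b, e+10=o.

svcbo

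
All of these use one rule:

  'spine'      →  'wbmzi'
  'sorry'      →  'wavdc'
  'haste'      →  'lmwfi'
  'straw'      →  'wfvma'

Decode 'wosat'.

scoop

Shifts by position in spine: pos 0: s→w (+4), pos 1: p→b (+12), pos 2: i→m (+4), pos 3: n→z (+12) — repeating every 2. A repeating key of period 2 is used — shifts +4, +12 over and over.
Reversing it on wosat: w−4=s, o−12=c, s−4=o, a−12=o, t−4=p.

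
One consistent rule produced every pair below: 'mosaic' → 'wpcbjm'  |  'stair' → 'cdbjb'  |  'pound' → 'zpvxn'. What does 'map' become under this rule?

The shift depends on letter class: consonant m→w is +10, but vowel o→p is +1. Vowels shift forward by 1 and consonants shift forward by 10.
For map: m(cons)+10=w, a(vowel)+1=b, p(cons)+10=z.

wbz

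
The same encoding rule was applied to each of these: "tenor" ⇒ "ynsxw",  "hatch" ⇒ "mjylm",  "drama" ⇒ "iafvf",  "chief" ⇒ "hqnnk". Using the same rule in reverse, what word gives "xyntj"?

spike

Shifts by position in tenor: pos 0: t→y (+5), pos 1: e→n (+9), pos 2: n→s (+5), pos 3: o→x (+9) — repeating every 2. It's a Vigenère-style cipher with numeric key [5,9]: position i shifts by key[i mod 2].
Reversing it on xyntj: x−5=s, y−9=p, n−5=i, t−9=k, j−5=e.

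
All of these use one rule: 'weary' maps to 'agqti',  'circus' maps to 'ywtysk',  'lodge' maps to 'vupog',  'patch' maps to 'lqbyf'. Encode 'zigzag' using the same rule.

zwozqo

This is an affine cipher: with a=0,…,z=25, each position x becomes (17x+16) mod 26.
For zigzag: z(25)→17·25+16≡25=z; i(8)→17·8+16≡22=w; g(6)→17·6+16≡14=o; z(25)→17·25+16≡25=z; a(0)→17·0+16≡16=q; g(6)→17·6+16≡14=o (all mod 26).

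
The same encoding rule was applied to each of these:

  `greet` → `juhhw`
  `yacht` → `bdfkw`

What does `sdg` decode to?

pad

Compare letters: g→j is +3, r→u is +3, e→h is +3 — a constant shift. Each letter is shifted forward by 3 in the alphabet (a Caesar shift of +3).
Reversing it on sdg: s−3=p, d−3=a, g−3=d.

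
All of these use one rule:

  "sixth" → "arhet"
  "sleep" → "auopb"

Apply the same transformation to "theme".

Letter i (0-indexed) is shifted by i+8, so successive shifts are 8, 9, 10, ….
For theme: t+8=b, h+9=q, e+10=o, m+11=x, e+12=q.

bqoxq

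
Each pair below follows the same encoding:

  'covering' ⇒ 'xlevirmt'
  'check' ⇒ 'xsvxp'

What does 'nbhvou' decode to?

Each pair mirrors across the alphabet (c↔x, o↔l, v↔e): positions sum to 25. This is the alphabet-reversal cipher (Atbash): a becomes z, b becomes y, etc.
Decoding nbhvou: n↔m, b↔y, h↔s, v↔e, o↔l, u↔f.

myself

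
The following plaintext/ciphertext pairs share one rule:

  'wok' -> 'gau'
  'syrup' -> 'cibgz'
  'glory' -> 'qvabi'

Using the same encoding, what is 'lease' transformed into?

Two shifts are in play — +12 for a/e/i/o/u, +10 for every other letter.
For lease: l(cons)+10=v, e(vowel)+12=q, a(vowel)+12=m, s(cons)+10=c, e(vowel)+12=q.

vqmcq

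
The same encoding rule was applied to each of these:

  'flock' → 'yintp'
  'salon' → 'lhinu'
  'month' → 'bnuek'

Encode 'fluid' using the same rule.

f(5)→y(24) and l(11)→i(8) fit y≡19x+7 (mod 26); the inverse of 19 mod 26 is 11. Treating letters as 0–25, the rule is x ↦ 19x + 7 (mod 26).
Applying it to fluid: f(5)→19·5+7≡24=y; l(11)→19·11+7≡8=i; u(20)→19·20+7≡23=x; i(8)→19·8+7≡3=d; d(3)→19·3+7≡12=m (all mod 26).

yixdm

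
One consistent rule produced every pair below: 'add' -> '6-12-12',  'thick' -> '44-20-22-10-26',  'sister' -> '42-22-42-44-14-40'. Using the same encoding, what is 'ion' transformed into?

a(#1)→6 and d(#4)→12: differences scale by 2, so n = 2·pos + 4. Each letter becomes 2×(its alphabet position, a=1..z=26) + 4.
On ion: i=9→22, o=15→34, n=14→32.

22-34-32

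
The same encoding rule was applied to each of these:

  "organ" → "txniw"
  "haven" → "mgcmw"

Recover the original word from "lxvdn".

grove

The shift increases by 1 at each position, starting from +5: 5, 6, 7, ….
Decoding lxvdn: l−5=g, x−6=r, v−7=o, d−8=v, n−9=e.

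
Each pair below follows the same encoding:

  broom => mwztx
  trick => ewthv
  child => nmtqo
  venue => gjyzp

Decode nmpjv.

cheek

Shifts by position in broom: pos 0: b→m (+11), pos 1: r→w (+5), pos 2: o→z (+11), pos 3: o→t (+5) — repeating every 2. The shifts repeat in a cycle of length 2: positions 0,1,… shift by +11, +5, then the pattern repeats.
Reversing it on nmpjv: n−11=c, m−5=h, p−11=e, j−5=e, v−11=k.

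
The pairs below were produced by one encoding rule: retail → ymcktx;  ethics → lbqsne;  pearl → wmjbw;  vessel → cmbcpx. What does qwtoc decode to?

joker

Letter i (0-indexed) is shifted by i+7, so successive shifts are 7, 8, 9, ….
Undoing it on qwtoc: q−7=j, w−8=o, t−9=k, o−10=e, c−11=r.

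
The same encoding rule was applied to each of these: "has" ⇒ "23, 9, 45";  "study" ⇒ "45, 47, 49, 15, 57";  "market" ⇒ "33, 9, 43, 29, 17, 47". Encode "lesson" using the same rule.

31, 17, 45, 45, 37, 35

h(#8)→23 and a(#1)→9: differences scale by 2, so n = 2·pos + 7. With a=1..z=26, the number is 2·pos + 7.
Applying it to lesson: l=12→31, e=5→17, s=19→45, s=19→45, o=15→37, n=14→35.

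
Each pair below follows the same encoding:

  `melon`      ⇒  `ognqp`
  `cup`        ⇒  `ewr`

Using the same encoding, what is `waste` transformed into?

It's a constant shift of +2 (ROT2).
Applying it to waste: w+2=y, a+2=c, s+2=u, t+2=v, e+2=g.

ycuvg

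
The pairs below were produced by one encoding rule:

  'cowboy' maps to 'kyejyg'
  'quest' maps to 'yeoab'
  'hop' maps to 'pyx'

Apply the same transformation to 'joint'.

rysvb

The shift depends on letter class: consonant c→k is +8, but vowel o→y is +10. The rule splits by letter class: vowels +10, consonants +8.
On joint: j(cons)+8=r, o(vowel)+10=y, i(vowel)+10=s, n(cons)+8=v, t(cons)+8=b.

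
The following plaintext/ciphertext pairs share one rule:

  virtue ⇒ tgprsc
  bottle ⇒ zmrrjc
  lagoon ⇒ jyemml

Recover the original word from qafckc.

Compare letters: v→t is +24, i→g is +24, r→p is +24 — a constant shift. Every letter moves 24 places later in the alphabet, wrapping around z→a.
Decoding qafckc: q−24=s, a−24=c, f−24=h, c−24=e, k−24=m, c−24=e.

scheme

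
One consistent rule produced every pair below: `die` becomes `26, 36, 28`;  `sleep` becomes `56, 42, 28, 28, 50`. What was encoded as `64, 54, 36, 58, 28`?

write

d(#4)→26 and i(#9)→36: differences scale by 2, so n = 2·pos + 18. The formula is n = 2×(alphabet index, a=1) + 18.
Reversing it on 64, 54, 36, 58, 28: 64→(64−18)÷2=23=w, 54→(54−18)÷2=18=r, 36→(36−18)÷2=9=i, 58→(58−18)÷2=20=t, 28→(28−18)÷2=5=e.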